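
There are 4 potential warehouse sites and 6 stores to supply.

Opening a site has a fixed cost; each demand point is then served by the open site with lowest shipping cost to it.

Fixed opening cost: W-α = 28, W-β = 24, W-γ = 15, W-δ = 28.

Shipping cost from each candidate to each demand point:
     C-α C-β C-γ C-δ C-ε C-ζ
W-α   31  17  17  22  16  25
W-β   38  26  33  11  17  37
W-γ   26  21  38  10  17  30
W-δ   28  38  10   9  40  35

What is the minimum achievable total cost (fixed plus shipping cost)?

Open {W-α, W-γ}: assign each demand point to its cheapest open site.
  C-α→W-γ 26, C-β→W-α 17, C-γ→W-α 17, C-δ→W-γ 10, C-ε→W-α 16, C-ζ→W-α 25
  shipping cost 111, fixed 43 → total 154.
Compare {W-α}: shipping cost 128 + fixed 28 = 156.
Compare {W-γ, W-δ}: shipping cost 113 + fixed 43 = 156.
Compare {W-γ}: shipping cost 142 + fixed 15 = 157.
All other subsets cost ≥ 156. Minimum total cost: 154.

154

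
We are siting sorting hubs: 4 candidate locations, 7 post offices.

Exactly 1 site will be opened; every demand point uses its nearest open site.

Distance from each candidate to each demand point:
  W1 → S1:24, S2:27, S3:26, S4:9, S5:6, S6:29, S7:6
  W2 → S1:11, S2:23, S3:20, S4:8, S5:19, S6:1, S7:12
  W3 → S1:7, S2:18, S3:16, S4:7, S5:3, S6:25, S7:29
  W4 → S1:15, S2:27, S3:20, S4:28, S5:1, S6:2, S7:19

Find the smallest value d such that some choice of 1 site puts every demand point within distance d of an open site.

Open {W2}.
  Farthest demand point is S2 at distance 23 (to W2); all others are ≤ 23.
With {W4} the worst case is 28.
With {W1} the worst case is 29.
No size-1 selection achieves below 23.

23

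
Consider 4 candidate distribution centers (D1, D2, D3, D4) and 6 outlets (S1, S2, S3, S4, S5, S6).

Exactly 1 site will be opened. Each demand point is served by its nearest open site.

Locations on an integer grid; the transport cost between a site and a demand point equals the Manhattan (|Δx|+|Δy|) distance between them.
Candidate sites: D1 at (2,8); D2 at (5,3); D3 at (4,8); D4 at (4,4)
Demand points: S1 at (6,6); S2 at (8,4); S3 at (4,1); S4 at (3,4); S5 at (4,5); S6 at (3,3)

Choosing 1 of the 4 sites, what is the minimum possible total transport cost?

Open {D4}.
  S1→D4 4, S2→D4 4, S3→D4 3, S4→D4 1, S5→D4 1, S6→D4 2  ⇒ total 15.
Compare {D2}: total 19.
Compare {D3}: total 33.
No size-1 selection does better; minimum is 15.

15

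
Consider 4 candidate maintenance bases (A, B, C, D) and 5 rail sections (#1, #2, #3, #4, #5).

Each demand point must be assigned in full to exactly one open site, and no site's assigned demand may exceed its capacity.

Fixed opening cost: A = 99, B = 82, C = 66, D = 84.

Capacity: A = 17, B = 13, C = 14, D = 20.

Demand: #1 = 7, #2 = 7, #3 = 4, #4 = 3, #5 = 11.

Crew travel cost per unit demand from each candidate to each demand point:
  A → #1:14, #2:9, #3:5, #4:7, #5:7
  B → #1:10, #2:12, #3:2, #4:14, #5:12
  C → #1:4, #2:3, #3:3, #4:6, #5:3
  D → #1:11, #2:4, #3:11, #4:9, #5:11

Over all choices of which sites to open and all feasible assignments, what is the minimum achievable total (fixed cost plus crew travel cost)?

Open {C, D}; cheapest assignment that respects the capacities:
  C (cap 14, load 14): #4, #5 — cost 3×6 + 11×3 = 51
  D (cap 20, load 18): #1, #2, #3 — cost 7×11 + 7×4 + 4×11 = 149
  Shipping 200, fixed 150 → total 350.
  Any other capacity-feasible assignment to {C, D} ships for at least 200.
Compare {B, C, D}: its best feasible assignment gives total 389.
Compare {A, B, C}: its best feasible assignment gives total 402.
Every other set of open sites that can feasibly serve all demand totals ≥ 389 even under its best assignment. Minimum: 350.

350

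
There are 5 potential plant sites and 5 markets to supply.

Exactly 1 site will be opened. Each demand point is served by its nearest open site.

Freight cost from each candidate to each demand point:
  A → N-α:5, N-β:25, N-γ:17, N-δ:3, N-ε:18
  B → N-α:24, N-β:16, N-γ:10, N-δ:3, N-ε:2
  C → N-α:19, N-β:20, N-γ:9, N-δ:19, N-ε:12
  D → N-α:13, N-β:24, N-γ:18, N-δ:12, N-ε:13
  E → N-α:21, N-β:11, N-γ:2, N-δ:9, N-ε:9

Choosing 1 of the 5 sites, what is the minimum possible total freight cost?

Open {E}.
  N-α→E 21, N-β→E 11, N-γ→E 2, N-δ→E 9, N-ε→E 9  ⇒ total 52.
Compare {B}: total 55.
Compare {A}: total 68.
No size-1 selection does better; minimum is 52.

52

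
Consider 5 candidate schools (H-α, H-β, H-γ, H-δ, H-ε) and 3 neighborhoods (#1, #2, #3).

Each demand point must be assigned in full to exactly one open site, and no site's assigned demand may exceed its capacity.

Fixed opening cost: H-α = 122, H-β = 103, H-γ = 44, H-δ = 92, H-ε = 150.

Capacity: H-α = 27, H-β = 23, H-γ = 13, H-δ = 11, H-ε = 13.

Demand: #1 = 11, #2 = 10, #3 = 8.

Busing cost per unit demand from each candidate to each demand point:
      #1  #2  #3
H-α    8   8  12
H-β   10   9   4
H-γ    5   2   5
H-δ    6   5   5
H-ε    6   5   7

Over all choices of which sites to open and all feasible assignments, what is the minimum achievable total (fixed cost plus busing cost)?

Open {H-β, H-γ}; cheapest assignment that respects the capacities:
  H-β (cap 23, load 19): #1, #3 — cost 11×10 + 8×4 = 142
  H-γ (cap 13, load 10): #2 — cost 10×2 = 20
  Shipping 162, fixed 147 → total 309.
  Any other capacity-feasible assignment to {H-β, H-γ} ships for at least 162.
Compare {H-β, H-γ, H-δ}: its best feasible assignment gives total 357.
Compare {H-α, H-γ}: its best feasible assignment gives total 370.
Every other set of open sites that can feasibly serve all demand totals ≥ 357 even under its best assignment. Minimum: 309.

309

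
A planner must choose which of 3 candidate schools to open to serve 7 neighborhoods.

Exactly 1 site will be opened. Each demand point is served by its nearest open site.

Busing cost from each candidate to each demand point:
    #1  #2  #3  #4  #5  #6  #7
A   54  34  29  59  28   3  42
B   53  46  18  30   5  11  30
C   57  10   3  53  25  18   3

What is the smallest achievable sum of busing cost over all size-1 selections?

Open {C}.
  #1→C 57, #2→C 10, #3→C 3, #4→C 53, #5→C 25, #6→C 18, #7→C 3  ⇒ total 169.
Compare {B}: total 193.
Compare {A}: total 249.

169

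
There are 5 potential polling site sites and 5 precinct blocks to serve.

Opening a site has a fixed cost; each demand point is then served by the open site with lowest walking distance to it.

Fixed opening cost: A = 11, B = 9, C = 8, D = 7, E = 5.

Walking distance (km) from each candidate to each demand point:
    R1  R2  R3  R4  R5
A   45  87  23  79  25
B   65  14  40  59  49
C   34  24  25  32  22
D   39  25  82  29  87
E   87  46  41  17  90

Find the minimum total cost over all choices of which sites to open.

Open {B, C, E}: assign each demand point to its cheapest open site.
  R1→C 34, R2→B 14, R3→C 25, R4→E 17, R5→C 22
  walking distance 112, fixed 22 → total 134.
Compare {C, E}: walking distance 122 + fixed 13 = 135.
Compare {B, C, D, E}: walking distance 112 + fixed 29 = 141.
Compare {C, D, E}: walking distance 122 + fixed 20 = 142.
All other subsets cost ≥ 135. Minimum total cost: 134.

134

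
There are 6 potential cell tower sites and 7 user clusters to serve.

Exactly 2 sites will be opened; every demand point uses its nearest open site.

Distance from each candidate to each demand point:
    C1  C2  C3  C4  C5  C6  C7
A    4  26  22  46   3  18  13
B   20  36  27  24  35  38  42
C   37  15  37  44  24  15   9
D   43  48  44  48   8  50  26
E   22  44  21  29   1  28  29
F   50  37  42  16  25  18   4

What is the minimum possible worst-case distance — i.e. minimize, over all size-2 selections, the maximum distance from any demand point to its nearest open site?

Open {A, B}.
  Farthest demand point is C2 at distance 26 (to A); all others are ≤ 26.
With {A, F} the worst case is 26.
With {B, C} the worst case is 27.
No size-2 selection achieves below 26.

26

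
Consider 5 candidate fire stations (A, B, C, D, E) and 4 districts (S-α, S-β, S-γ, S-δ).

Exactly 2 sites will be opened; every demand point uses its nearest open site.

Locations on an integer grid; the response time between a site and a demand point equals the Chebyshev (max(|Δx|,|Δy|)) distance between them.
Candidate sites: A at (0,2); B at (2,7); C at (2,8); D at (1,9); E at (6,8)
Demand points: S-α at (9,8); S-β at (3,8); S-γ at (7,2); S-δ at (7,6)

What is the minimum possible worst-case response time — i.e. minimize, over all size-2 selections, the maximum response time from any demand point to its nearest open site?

Open {B, E}.
  Farthest demand point is S-γ at response time 5 (to B); all others are ≤ 5.
With {A, E} the worst case is 6.
With {C, E} the worst case is 6.
No size-2 selection achieves below 5.

5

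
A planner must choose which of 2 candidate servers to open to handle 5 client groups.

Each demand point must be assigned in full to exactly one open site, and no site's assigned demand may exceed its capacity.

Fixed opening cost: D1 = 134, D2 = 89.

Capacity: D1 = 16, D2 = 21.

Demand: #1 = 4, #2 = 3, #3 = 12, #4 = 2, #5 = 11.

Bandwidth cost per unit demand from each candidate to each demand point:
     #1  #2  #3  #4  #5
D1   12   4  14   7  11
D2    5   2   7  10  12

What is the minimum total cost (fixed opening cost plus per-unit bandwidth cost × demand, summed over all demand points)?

Open {D1, D2}; cheapest assignment that respects the capacities:
  D1 (cap 16, load 13): #4, #5 — cost 2×7 + 11×11 = 135
  D2 (cap 21, load 19): #1, #2, #3 — cost 4×5 + 3×2 + 12×7 = 110
  Shipping 245, fixed 223 → total 468.
  Any other capacity-feasible assignment to {D1, D2} ships for at least 245.
Total demand is 32 and no other set of sites has combined capacity ≥ 32, so {D1, D2} is the only feasible choice of open sites. Minimum: 468.

468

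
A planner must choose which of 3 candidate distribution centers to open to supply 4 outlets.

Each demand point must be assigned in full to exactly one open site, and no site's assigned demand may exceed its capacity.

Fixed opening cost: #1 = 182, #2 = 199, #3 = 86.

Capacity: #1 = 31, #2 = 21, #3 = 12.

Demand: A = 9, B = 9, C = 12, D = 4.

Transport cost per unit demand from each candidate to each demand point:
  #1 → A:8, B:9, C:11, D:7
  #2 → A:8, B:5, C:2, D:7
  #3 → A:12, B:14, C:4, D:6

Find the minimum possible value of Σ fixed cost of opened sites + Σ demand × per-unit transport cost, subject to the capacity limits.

497

Open {#1, #3}; cheapest assignment that respects the capacities:
  #1 (cap 31, load 22): A, B, D — cost 9×8 + 9×9 + 4×7 = 181
  #3 (cap 12, load 12): C — cost 12×4 = 48
  Shipping 229, fixed 268 → total 497.
  Any other capacity-feasible assignment to {#1, #3} ships for at least 229.
Compare {#1, #2}: its best feasible assignment gives total 550.
Compare {#1, #2, #3}: its best feasible assignment gives total 632.
Every other set of open sites that can feasibly serve all demand totals ≥ 550 even under its best assignment. Minimum: 497.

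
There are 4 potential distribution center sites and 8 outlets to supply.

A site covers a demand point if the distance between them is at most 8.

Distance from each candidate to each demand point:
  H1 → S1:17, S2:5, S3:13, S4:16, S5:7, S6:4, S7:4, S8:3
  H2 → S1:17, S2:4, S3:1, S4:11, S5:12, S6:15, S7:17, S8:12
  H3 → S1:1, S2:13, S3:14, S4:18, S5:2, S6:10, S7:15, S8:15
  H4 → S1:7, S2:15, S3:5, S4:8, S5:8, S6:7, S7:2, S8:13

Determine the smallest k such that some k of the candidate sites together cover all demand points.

Coverage sets (demand points within 8 of each site):
  H1: {S2, S5, S6, S7, S8}
  H2: {S2, S3}
  H3: {S1, S5}
  H4: {S1, S3, S4, S5, S6, S7}
No single site covers all 8 demand points.
But {H1, H4} covers everything, so the minimum is 2.

2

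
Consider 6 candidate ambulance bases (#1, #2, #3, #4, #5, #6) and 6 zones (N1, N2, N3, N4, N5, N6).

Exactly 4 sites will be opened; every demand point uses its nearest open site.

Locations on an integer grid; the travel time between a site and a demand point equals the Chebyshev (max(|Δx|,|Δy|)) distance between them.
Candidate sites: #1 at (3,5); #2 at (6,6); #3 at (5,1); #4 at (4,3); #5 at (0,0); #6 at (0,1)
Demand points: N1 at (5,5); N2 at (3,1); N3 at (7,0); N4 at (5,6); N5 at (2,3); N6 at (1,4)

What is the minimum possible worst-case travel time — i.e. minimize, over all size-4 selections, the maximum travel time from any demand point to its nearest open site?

2

Open {#1, #2, #3, #4}.
  Farthest demand point is N2 at travel time 2 (to #3); all others are ≤ 2.
With {#1, #2, #3, #5} the worst case is 2.
With {#1, #2, #3, #6} the worst case is 2.
No size-4 selection achieves below 2.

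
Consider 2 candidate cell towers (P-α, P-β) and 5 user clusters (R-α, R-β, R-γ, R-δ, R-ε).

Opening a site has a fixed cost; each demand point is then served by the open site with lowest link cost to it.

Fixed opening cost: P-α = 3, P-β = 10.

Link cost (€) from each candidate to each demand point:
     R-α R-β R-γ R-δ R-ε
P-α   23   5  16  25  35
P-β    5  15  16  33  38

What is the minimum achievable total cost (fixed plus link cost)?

Open {P-α, P-β}: assign each demand point to its cheapest open site.
  R-α→P-β 5, R-β→P-α 5, R-γ→P-α 16, R-δ→P-α 25, R-ε→P-α 35
  link cost 86, fixed 13 → total 99.
Compare {P-α}: link cost 104 + fixed 3 = 107.
Compare {P-β}: link cost 107 + fixed 10 = 117.

99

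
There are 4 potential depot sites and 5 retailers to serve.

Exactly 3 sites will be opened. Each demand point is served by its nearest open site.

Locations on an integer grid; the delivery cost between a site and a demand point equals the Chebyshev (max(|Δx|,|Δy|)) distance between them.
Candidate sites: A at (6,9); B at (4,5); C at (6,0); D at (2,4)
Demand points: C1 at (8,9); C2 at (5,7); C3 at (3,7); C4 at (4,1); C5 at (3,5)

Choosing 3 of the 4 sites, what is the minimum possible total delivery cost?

Open {A, B, C}.
  C1→A 2, C2→A 2, C3→B 2, C4→C 2, C5→B 1  ⇒ total 9.
Compare {A, B, D}: total 10.
Compare {A, C, D}: total 10.
No size-3 selection does better; minimum is 9.

9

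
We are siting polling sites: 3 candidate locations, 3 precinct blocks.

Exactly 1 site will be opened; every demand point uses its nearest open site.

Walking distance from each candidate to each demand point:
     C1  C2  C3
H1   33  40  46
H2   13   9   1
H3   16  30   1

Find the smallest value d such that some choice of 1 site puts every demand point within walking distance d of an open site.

13

Open {H2}.
  Farthest demand point is C1 at walking distance 13 (to H2); all others are ≤ 13.
With {H3} the worst case is 30.
With {H1} the worst case is 46.
No size-1 selection achieves below 13.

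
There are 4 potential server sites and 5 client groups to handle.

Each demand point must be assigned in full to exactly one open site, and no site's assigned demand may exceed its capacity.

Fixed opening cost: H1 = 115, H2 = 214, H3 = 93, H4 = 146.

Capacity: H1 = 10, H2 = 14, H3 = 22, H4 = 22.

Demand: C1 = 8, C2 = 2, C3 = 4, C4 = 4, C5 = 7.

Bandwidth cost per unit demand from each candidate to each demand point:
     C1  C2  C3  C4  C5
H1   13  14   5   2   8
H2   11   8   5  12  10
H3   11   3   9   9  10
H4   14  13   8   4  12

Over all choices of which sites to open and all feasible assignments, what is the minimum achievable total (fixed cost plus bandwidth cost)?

Open {H1, H3}; cheapest assignment that respects the capacities:
  H1 (cap 10, load 8): C3, C4 — cost 4×5 + 4×2 = 28
  H3 (cap 22, load 17): C1, C2, C5 — cost 8×11 + 2×3 + 7×10 = 164
  Shipping 192, fixed 208 → total 400.
  Any other capacity-feasible assignment to {H1, H3} ships for at least 192.
Compare {H3, H4}: its best feasible assignment gives total 451.
Compare {H1, H4}: its best feasible assignment gives total 503.
Every other set of open sites that can feasibly serve all demand totals ≥ 451 even under its best assignment. Minimum: 400.

400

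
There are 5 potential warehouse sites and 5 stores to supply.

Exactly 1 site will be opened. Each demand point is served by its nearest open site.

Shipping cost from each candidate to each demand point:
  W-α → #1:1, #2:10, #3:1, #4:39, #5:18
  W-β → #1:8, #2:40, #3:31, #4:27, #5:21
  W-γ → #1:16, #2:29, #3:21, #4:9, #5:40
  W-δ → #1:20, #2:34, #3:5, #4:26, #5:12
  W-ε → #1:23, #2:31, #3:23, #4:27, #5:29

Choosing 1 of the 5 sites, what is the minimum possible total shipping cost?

69

Open {W-α}.
  #1→W-α 1, #2→W-α 10, #3→W-α 1, #4→W-α 39, #5→W-α 18  ⇒ total 69.
Compare {W-δ}: total 97.
Compare {W-γ}: total 115.
No size-1 selection does better; minimum is 69.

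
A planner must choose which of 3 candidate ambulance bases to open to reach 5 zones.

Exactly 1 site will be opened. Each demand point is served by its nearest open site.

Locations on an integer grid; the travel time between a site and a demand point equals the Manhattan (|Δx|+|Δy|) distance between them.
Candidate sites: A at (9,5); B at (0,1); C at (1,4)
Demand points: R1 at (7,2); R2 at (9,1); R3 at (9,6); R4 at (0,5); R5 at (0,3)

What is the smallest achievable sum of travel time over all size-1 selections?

30

Open {A}.
  R1→A 5, R2→A 4, R3→A 1, R4→A 9, R5→A 11  ⇒ total 30.
Compare {C}: total 33.
Compare {B}: total 37.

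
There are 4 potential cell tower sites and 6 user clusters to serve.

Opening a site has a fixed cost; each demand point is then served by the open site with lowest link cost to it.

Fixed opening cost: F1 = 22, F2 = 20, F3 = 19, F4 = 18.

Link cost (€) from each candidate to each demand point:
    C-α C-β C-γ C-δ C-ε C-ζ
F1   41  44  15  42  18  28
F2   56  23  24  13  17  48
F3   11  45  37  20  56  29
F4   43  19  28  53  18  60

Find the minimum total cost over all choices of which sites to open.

156

Open {F2, F3}: assign each demand point to its cheapest open site.
  C-α→F3 11, C-β→F2 23, C-γ→F2 24, C-δ→F2 13, C-ε→F2 17, C-ζ→F3 29
  link cost 117, fixed 39 → total 156.
Compare {F3, F4}: link cost 125 + fixed 37 = 162.
Compare {F1, F2, F3}: link cost 107 + fixed 61 = 168.
Compare {F1, F3, F4}: link cost 111 + fixed 59 = 170.
All other subsets cost ≥ 162. Minimum total cost: 156.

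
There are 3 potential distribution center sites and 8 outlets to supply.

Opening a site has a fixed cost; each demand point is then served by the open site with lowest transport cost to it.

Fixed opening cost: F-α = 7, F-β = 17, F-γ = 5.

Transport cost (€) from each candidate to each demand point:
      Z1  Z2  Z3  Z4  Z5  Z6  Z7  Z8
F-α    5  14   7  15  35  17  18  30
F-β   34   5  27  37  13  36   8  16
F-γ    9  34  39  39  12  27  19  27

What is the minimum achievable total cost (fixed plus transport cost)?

110

Open {F-α, F-β}: assign each demand point to its cheapest open site.
  Z1→F-α 5, Z2→F-β 5, Z3→F-α 7, Z4→F-α 15, Z5→F-β 13, Z6→F-α 17, Z7→F-β 8, Z8→F-β 16
  transport cost 86, fixed 24 → total 110.
Compare {F-α, F-β, F-γ}: transport cost 85 + fixed 29 = 114.
Compare {F-α, F-γ}: transport cost 115 + fixed 12 = 127.
Compare {F-α}: transport cost 141 + fixed 7 = 148.
All other subsets cost ≥ 114. Minimum total cost: 110.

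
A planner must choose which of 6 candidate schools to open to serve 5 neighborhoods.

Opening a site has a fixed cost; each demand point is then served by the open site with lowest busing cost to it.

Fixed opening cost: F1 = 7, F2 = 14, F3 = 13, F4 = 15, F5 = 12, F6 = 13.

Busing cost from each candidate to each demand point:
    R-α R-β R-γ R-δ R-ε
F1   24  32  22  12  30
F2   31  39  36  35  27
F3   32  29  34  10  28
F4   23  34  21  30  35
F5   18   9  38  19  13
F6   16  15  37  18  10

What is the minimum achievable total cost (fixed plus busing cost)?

93

Open {F1, F5}: assign each demand point to its cheapest open site.
  R-α→F5 18, R-β→F5 9, R-γ→F1 22, R-δ→F1 12, R-ε→F5 13
  busing cost 74, fixed 19 → total 93.
Compare {F1, F6}: busing cost 75 + fixed 20 = 95.
Compare {F1, F5, F6}: busing cost 69 + fixed 32 = 101.
Compare {F1, F3, F5}: busing cost 72 + fixed 32 = 104.
All other subsets cost ≥ 95. Minimum total cost: 93.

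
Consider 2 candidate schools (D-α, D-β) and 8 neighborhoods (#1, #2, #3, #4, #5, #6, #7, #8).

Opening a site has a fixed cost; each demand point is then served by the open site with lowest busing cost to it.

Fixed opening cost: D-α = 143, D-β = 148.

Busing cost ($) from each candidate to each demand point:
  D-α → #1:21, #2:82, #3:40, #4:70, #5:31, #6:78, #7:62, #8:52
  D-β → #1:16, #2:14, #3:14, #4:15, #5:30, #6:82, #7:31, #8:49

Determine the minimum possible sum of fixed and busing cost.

399

Open {D-β}: assign each demand point to its cheapest open site.
  #1→D-β 16, #2→D-β 14, #3→D-β 14, #4→D-β 15, #5→D-β 30, #6→D-β 82, #7→D-β 31, #8→D-β 49
  busing cost 251, fixed 148 → total 399.
Compare {D-α, D-β}: busing cost 247 + fixed 291 = 538.
Compare {D-α}: busing cost 436 + fixed 143 = 579.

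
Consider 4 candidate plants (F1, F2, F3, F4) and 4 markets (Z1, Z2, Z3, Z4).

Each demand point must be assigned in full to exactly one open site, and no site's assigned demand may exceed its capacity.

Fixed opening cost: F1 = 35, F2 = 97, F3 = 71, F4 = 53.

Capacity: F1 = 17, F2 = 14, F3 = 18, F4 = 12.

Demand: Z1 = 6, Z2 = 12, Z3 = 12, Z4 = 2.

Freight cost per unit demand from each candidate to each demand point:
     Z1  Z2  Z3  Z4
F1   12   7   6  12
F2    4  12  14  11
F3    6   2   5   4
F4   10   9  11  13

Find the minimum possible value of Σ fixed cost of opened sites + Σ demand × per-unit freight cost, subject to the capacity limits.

262

Open {F1, F3}; cheapest assignment that respects the capacities:
  F1 (cap 17, load 14): Z3, Z4 — cost 12×6 + 2×12 = 96
  F3 (cap 18, load 18): Z1, Z2 — cost 6×6 + 12×2 = 60
  Shipping 156, fixed 106 → total 262.
  Any other capacity-feasible assignment to {F1, F3} ships for at least 156.
Compare {F1, F3, F4}: its best feasible assignment gives total 315.
Compare {F1, F2, F3}: its best feasible assignment gives total 331.
Every other set of open sites that can feasibly serve all demand totals ≥ 315 even under its best assignment. Minimum: 262.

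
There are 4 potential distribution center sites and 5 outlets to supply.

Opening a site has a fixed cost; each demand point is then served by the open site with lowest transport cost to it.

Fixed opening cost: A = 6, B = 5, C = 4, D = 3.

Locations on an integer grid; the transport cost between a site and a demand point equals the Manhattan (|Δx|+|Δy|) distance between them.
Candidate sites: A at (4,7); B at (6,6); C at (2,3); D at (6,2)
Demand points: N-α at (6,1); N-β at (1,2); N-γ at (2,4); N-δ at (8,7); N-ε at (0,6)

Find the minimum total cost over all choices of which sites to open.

Open {C, D}: assign each demand point to its cheapest open site.
  N-α→D 1, N-β→C 2, N-γ→C 1, N-δ→D 7, N-ε→C 5
  transport cost 16, fixed 7 → total 23.
Compare {B, C, D}: transport cost 12 + fixed 12 = 24.
Compare {B, C}: transport cost 16 + fixed 9 = 25.
Compare {A, C, D}: transport cost 13 + fixed 13 = 26.
All other subsets cost ≥ 24. Minimum total cost: 23.

23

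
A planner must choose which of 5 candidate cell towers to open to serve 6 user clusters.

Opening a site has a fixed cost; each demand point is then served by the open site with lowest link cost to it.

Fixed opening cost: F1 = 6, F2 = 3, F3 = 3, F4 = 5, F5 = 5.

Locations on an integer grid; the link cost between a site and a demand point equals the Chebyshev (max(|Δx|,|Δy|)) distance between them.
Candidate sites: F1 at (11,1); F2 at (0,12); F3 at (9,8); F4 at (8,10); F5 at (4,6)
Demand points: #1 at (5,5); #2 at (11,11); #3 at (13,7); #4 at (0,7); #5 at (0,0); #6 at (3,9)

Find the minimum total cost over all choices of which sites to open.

Open {F3, F5}: assign each demand point to its cheapest open site.
  #1→F5 1, #2→F3 3, #3→F3 4, #4→F5 4, #5→F5 6, #6→F5 3
  link cost 21, fixed 8 → total 29.
Compare {F4, F5}: link cost 22 + fixed 10 = 32.
Compare {F2, F3, F5}: link cost 21 + fixed 11 = 32.
Compare {F2, F3}: link cost 28 + fixed 6 = 34.
All other subsets cost ≥ 32. Minimum total cost: 29.

29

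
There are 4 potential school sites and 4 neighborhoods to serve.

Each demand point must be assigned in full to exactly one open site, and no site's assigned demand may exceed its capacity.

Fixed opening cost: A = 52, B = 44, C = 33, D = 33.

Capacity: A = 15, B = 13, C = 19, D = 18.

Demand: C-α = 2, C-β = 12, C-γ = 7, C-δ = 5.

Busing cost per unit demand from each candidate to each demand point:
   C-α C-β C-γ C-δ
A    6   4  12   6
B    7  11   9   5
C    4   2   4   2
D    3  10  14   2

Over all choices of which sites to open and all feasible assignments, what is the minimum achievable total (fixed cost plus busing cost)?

134

Open {C, D}; cheapest assignment that respects the capacities:
  C (cap 19, load 19): C-β, C-γ — cost 12×2 + 7×4 = 52
  D (cap 18, load 7): C-α, C-δ — cost 2×3 + 5×2 = 16
  Shipping 68, fixed 66 → total 134.
  Any other capacity-feasible assignment to {C, D} ships for at least 68.
Compare {B, C}: its best feasible assignment gives total 168.
Compare {B, C, D}: its best feasible assignment gives total 178.
Every other set of open sites that can feasibly serve all demand totals ≥ 168 even under its best assignment. Minimum: 134.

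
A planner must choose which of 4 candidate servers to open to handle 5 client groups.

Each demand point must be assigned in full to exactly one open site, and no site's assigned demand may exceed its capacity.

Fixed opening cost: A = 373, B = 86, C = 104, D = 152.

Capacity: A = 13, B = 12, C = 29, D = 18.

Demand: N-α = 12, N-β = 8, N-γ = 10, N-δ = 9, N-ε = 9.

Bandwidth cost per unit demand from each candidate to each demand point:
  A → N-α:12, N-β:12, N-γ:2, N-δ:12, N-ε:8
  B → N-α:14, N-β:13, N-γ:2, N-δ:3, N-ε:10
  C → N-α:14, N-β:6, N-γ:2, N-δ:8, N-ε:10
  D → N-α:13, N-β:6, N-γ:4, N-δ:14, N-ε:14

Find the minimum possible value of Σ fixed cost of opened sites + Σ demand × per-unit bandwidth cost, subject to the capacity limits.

Open {B, C, D}; cheapest assignment that respects the capacities:
  B (cap 12, load 9): N-δ — cost 9×3 = 27
  C (cap 29, load 27): N-β, N-γ, N-ε — cost 8×6 + 10×2 + 9×10 = 158
  D (cap 18, load 12): N-α — cost 12×13 = 156
  Shipping 341, fixed 342 → total 683.
  Any other capacity-feasible assignment to {B, C, D} ships for at least 341.
Compare {A, B, C}: its best feasible assignment gives total 892.
Compare {A, C, D}: its best feasible assignment gives total 997.
Every other set of open sites that can feasibly serve all demand totals ≥ 892 even under its best assignment. Minimum: 683.

683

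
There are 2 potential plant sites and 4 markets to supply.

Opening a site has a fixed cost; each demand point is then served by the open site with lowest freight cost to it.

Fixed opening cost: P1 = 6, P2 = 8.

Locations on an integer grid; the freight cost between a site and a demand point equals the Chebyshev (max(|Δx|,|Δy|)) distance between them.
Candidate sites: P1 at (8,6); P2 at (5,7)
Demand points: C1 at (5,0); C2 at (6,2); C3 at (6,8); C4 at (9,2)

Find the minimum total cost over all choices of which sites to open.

22

Open {P1}: assign each demand point to its cheapest open site.
  C1→P1 6, C2→P1 4, C3→P1 2, C4→P1 4
  freight cost 16, fixed 6 → total 22.
Compare {P2}: freight cost 18 + fixed 8 = 26.
Compare {P1, P2}: freight cost 15 + fixed 14 = 29.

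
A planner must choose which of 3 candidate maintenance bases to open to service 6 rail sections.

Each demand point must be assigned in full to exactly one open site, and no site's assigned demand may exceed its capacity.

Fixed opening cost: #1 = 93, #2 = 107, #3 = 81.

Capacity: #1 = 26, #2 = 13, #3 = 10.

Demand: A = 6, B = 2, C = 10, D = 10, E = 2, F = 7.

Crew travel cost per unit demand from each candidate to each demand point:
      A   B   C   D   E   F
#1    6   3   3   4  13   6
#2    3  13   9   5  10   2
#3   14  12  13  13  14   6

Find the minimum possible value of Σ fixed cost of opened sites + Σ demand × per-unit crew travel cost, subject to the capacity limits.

Open {#1, #2}; cheapest assignment that respects the capacities:
  #1 (cap 26, load 24): B, C, D, E — cost 2×3 + 10×3 + 10×4 + 2×13 = 102
  #2 (cap 13, load 13): A, F — cost 6×3 + 7×2 = 32
  Shipping 134, fixed 200 → total 334.
  Any other capacity-feasible assignment to {#1, #2} ships for at least 134.
Compare {#1, #2, #3}: its best feasible assignment gives total 415.
Every other set of open sites that can feasibly serve all demand totals ≥ 415 even under its best assignment. Minimum: 334.

334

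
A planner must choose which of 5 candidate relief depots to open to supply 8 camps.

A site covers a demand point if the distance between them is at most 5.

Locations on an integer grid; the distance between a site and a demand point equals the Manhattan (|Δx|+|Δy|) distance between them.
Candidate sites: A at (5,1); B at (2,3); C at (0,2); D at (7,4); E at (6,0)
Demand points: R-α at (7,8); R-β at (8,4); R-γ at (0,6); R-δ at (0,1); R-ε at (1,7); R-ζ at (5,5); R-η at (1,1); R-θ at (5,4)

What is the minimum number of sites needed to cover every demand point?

2

Coverage sets (demand points within 5 of each site):
  A: {R-δ, R-ζ, R-η, R-θ}
  B: {R-γ, R-δ, R-ε, R-ζ, R-η, R-θ}
  C: {R-γ, R-δ, R-η}
  D: {R-α, R-β, R-ζ, R-θ}
  E: {R-θ}
No single site covers all 8 demand points.
But {B, D} covers everything, so the minimum is 2.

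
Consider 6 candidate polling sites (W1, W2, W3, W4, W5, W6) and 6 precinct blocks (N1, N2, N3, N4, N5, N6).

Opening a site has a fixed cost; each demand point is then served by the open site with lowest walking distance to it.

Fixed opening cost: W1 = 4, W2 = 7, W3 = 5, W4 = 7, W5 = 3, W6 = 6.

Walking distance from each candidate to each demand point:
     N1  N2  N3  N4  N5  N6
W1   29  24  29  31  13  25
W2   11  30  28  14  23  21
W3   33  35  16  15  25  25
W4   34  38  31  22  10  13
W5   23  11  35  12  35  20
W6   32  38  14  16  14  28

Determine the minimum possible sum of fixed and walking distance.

Open {W2, W4, W5, W6}: assign each demand point to its cheapest open site.
  N1→W2 11, N2→W5 11, N3→W6 14, N4→W5 12, N5→W4 10, N6→W4 13
  walking distance 71, fixed 23 → total 94.
Compare {W2, W3, W4, W5}: walking distance 73 + fixed 22 = 95.
Compare {W2, W5, W6}: walking distance 82 + fixed 16 = 98.
Compare {W1, W2, W4, W5, W6}: walking distance 71 + fixed 27 = 98.
All other subsets cost ≥ 95. Minimum total cost: 94.

94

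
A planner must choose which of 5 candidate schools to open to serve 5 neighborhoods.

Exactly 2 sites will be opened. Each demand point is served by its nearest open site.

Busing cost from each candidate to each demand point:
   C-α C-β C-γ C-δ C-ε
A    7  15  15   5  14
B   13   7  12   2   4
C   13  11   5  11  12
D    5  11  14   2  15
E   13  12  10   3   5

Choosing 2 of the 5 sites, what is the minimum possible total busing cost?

30

Open {B, D}.
  C-α→D 5, C-β→B 7, C-γ→B 12, C-δ→B 2, C-ε→B 4  ⇒ total 30.
Compare {B, C}: total 31.
Compare {A, B}: total 32.
No size-2 selection does better; minimum is 30.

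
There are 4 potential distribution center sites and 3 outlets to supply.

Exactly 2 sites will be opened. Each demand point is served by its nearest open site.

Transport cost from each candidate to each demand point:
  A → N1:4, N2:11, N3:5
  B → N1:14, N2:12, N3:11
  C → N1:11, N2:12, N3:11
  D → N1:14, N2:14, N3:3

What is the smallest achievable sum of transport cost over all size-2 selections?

Open {A, D}.
  N1→A 4, N2→A 11, N3→D 3  ⇒ total 18.
Compare {A, B}: total 20.
Compare {A, C}: total 20.
No size-2 selection does better; minimum is 18.

18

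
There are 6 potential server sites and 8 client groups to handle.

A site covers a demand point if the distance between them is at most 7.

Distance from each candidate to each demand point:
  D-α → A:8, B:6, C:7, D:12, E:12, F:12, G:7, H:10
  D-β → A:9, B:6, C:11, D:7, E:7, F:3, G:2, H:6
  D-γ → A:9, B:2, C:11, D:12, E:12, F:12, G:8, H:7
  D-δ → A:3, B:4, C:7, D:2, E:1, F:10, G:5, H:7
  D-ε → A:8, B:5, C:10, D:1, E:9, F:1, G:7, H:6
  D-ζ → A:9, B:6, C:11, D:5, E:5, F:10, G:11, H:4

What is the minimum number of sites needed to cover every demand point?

Coverage sets (demand points within 7 of each site):
  D-α: {B, C, G}
  D-β: {B, D, E, F, G, H}
  D-γ: {B, H}
  D-δ: {A, B, C, D, E, G, H}
  D-ε: {B, D, F, G, H}
  D-ζ: {B, D, E, H}
No single site covers all 8 demand points.
But {D-β, D-δ} covers everything, so the minimum is 2.

2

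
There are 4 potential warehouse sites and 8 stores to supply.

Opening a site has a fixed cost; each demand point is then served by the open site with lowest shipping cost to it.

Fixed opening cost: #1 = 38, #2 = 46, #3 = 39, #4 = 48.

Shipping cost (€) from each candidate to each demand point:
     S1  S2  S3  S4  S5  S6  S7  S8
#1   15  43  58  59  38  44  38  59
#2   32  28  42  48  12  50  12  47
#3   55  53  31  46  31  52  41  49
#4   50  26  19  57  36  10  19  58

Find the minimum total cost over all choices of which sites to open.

300

Open {#2, #4}: assign each demand point to its cheapest open site.
  S1→#2 32, S2→#4 26, S3→#4 19, S4→#2 48, S5→#2 12, S6→#4 10, S7→#2 12, S8→#2 47
  shipping cost 206, fixed 94 → total 300.
Compare {#2}: shipping cost 271 + fixed 46 = 317.
Compare {#1, #2, #4}: shipping cost 189 + fixed 132 = 321.
Compare {#4}: shipping cost 275 + fixed 48 = 323.
All other subsets cost ≥ 317. Minimum total cost: 300.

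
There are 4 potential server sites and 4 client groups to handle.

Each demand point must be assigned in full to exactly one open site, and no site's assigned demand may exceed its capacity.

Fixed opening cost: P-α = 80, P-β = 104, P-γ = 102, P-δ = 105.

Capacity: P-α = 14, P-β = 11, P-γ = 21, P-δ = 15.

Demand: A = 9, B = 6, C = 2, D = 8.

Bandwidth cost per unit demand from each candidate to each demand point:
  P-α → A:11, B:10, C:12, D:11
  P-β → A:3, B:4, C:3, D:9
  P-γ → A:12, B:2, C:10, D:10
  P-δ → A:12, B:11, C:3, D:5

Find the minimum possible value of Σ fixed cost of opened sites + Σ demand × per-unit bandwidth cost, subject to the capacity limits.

Open {P-β, P-γ}; cheapest assignment that respects the capacities:
  P-β (cap 11, load 11): A, C — cost 9×3 + 2×3 = 33
  P-γ (cap 21, load 14): B, D — cost 6×2 + 8×10 = 92
  Shipping 125, fixed 206 → total 331.
  Any other capacity-feasible assignment to {P-β, P-γ} ships for at least 125.
Compare {P-β, P-δ}: its best feasible assignment gives total 348.
Compare {P-α, P-β}: its best feasible assignment gives total 365.
Every other set of open sites that can feasibly serve all demand totals ≥ 348 even under its best assignment. Minimum: 331.

331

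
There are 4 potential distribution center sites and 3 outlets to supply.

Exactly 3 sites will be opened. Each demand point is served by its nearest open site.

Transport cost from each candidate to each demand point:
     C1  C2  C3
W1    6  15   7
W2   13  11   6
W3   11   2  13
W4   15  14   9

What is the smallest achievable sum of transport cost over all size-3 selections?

14

Open {W1, W2, W3}.
  C1→W1 6, C2→W3 2, C3→W2 6  ⇒ total 14.
Compare {W1, W3, W4}: total 15.
Compare {W2, W3, W4}: total 19.
No size-3 selection does better; minimum is 14.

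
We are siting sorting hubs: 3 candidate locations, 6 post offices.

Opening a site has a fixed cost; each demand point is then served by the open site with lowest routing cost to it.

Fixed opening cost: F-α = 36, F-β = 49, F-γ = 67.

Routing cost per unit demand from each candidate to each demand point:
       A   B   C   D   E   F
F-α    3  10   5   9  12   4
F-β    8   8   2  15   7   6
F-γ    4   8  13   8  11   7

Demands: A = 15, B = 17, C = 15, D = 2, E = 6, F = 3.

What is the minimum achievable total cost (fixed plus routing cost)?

Open {F-α, F-β}: assign each demand point to its cheapest open site.
  A→F-α 15×3=45, B→F-β 17×8=136, C→F-β 15×2=30, D→F-α 2×9=18, E→F-β 6×7=42, F→F-α 3×4=12
  routing cost 283, fixed 85 → total 368.
Compare {F-β, F-γ}: routing cost 302 + fixed 116 = 418.
Compare {F-β}: routing cost 376 + fixed 49 = 425.
Compare {F-α}: routing cost 392 + fixed 36 = 428.
All other subsets cost ≥ 418. Minimum total cost: 368.

368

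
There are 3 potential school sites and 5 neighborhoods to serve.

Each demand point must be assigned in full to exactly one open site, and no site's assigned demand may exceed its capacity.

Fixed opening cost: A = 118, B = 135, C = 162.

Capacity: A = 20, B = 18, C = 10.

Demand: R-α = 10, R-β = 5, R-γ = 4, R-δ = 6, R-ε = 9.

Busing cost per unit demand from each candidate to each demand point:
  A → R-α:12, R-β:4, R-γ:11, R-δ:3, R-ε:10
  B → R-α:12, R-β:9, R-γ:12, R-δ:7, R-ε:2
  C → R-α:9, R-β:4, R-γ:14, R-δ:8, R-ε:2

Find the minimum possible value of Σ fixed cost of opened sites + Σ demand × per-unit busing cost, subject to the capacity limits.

497

Open {A, B}; cheapest assignment that respects the capacities:
  A (cap 20, load 19): R-α, R-β, R-γ — cost 10×12 + 5×4 + 4×11 = 184
  B (cap 18, load 15): R-δ, R-ε — cost 6×7 + 9×2 = 60
  Shipping 244, fixed 253 → total 497.
  Any other capacity-feasible assignment to {A, B} ships for at least 244.
Compare {A, B, C}: its best feasible assignment gives total 605.
Every other set of open sites that can feasibly serve all demand totals ≥ 605 even under its best assignment. Minimum: 497.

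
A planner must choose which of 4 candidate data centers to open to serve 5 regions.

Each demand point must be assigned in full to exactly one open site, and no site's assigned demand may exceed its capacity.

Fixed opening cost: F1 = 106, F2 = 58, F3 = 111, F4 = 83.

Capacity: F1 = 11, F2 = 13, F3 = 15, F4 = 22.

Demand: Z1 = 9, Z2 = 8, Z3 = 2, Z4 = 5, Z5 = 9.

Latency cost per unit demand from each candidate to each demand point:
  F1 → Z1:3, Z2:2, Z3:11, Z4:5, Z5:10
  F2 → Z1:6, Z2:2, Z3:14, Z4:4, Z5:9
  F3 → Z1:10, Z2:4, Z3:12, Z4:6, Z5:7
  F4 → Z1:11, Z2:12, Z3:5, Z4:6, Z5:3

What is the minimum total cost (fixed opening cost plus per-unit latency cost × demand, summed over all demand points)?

Open {F2, F4}; cheapest assignment that respects the capacities:
  F2 (cap 13, load 13): Z2, Z4 — cost 8×2 + 5×4 = 36
  F4 (cap 22, load 20): Z1, Z3, Z5 — cost 9×11 + 2×5 + 9×3 = 136
  Shipping 172, fixed 141 → total 313.
  Any other capacity-feasible assignment to {F2, F4} ships for at least 172.
Compare {F1, F2, F4}: its best feasible assignment gives total 347.
Compare {F1, F4}: its best feasible assignment gives total 391.
Every other set of open sites that can feasibly serve all demand totals ≥ 347 even under its best assignment. Minimum: 313.

313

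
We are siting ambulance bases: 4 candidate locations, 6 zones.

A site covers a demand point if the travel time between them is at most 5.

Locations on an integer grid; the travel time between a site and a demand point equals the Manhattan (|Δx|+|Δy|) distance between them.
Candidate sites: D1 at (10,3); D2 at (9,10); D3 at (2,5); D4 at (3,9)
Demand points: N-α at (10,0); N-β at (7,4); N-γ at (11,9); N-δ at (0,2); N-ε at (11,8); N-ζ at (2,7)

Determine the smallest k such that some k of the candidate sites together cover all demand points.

3

Coverage sets (demand points within 5 of each site):
  D1: {N-α, N-β}
  D2: {N-γ, N-ε}
  D3: {N-δ, N-ζ}
  D4: {N-ζ}
No 2 sites suffice: every size-2 union leaves at least one demand point uncovered.
But {D1, D2, D3} covers everything, so the minimum is 3.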